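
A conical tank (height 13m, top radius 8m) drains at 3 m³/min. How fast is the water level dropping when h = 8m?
507/(4096π) ≈ 0.0394 m/min

r/h = 8/13, so r = (8/13)h
V = (1/3)πr²h = (1/3)π((8/13)h)²h = (64/507)πh³
dV/dh = (64/169)πh²
dh/dt = (dV/dt)/(dV/dh) = -3/((64/169)π·8²) = -507/(4096π) m/min
The level is dropping at 507/(4096π) ≈ 0.0394 m/min.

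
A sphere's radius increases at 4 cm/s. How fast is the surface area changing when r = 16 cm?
512π cm²/s

S = 4πr²
dS/dt = dS/dr · dr/dt = 8πr · 4
At r = 16: dS/dt = 512π cm²/s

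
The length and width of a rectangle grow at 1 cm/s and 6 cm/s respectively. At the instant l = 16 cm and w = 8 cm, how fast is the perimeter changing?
14 cm/s

P = 2(l + w)
dP/dt = 2(dl/dt + dw/dt) = 2(1 + 6) = 14 cm/s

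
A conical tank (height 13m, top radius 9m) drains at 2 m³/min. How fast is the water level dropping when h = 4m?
169/(648π) ≈ 0.08302 m/min

r/h = 9/13, so r = (9/13)h
V = (1/3)πr²h = (1/3)π((9/13)h)²h = (27/169)πh³
dV/dh = (81/169)πh²
dh/dt = (dV/dt)/(dV/dh) = -2/((81/169)π·4²) = -169/(648π) m/min
The level is dropping at 169/(648π) ≈ 0.08302 m/min.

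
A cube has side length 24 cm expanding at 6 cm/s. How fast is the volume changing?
10368 cm³/s

V = s³
dV/dt = 3s² · ds/dt = 3·24²·6 = 10368 cm³/s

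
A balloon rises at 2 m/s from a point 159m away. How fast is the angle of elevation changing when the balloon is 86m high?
0.009732 rad/s

tan(θ) = y/159
sec²(θ) · dθ/dt = (1/159) · dy/dt
dθ/dt = cos²(θ)/159 · 2 = 159/(159² + 86²) · 2
dθ/dt = 0.009732 rad/s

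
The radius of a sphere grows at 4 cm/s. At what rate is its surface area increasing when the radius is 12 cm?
384π cm²/s

S = 4πr²
dS/dt = dS/dr · dr/dt = 8πr · 4
At r = 12: dS/dt = 384π cm²/s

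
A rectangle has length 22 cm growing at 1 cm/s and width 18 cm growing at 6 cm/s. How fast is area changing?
150 cm²/s

A = lw
dA/dt = w·dl/dt + l·dw/dt = 18·1 + 22·6 = 150 cm²/s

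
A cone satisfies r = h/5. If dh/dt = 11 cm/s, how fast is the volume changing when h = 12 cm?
1584π/25 cm³/s

V = (1/3)π(h/5)²h = πh³/75
dV/dt = πh²/25 · 11
At h = 12: dV/dt = 1584π/25 cm³/s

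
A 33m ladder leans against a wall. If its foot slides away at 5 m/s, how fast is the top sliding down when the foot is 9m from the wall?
15√7/28 ≈ 1.417 m/s

x² + y² = 33²
2x·dx/dt + 2y·dy/dt = 0
dy/dt = -x/y · dx/dt = -9/(12√7) · 5 = -15√7/28 m/s
The top is descending at 15√7/28 ≈ 1.417 m/s.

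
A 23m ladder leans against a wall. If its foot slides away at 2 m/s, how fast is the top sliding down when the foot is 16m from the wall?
32√273/273 ≈ 1.937 m/s

x² + y² = 23²
2x·dx/dt + 2y·dy/dt = 0
dy/dt = -x/y · dx/dt = -16/√273 · 2 = -32√273/273 m/s
The top is descending at 32√273/273 ≈ 1.937 m/s.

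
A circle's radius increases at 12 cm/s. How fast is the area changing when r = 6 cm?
144π cm²/s

A = πr²
dA/dt = 2πr · dr/dt = 2π(6)(12) = 144π cm²/s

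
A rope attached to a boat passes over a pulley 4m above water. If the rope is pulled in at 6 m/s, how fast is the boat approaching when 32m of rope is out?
16√7/7 ≈ 6.047 m/s

rope² = x² + 4²
x = √(32² - 4²) = 12√7
dx/dt = (rope/x) · d(rope)/dt = (32/(12√7)) · (-6) = -16√7/7 m/s
The boat approaches at 16√7/7 ≈ 6.047 m/s.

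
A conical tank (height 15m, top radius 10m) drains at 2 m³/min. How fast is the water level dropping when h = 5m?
9/(50π) ≈ 0.0573 m/min

r/h = 10/15, so r = (2/3)h
V = (1/3)πr²h = (1/3)π((2/3)h)²h = (4/27)πh³
dV/dh = (4/9)πh²
dh/dt = (dV/dt)/(dV/dh) = -2/((4/9)π·5²) = -9/(50π) m/min
The level is dropping at 9/(50π) ≈ 0.0573 m/min.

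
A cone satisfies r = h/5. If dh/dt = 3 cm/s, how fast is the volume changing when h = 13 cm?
507π/25 cm³/s

V = (1/3)π(h/5)²h = πh³/75
dV/dt = πh²/25 · 3
At h = 13: dV/dt = 507π/25 cm³/s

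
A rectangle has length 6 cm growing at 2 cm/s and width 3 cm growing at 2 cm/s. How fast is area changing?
18 cm²/s

A = lw
dA/dt = w·dl/dt + l·dw/dt = 3·2 + 6·2 = 18 cm²/s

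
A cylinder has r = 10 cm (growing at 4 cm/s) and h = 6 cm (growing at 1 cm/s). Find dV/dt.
580π cm³/s

V = πr²h
dV/dt = 2πrh·dr/dt + πr²·dh/dt
= 2π(10)(6)(4) + π(10)²(1)
= 580π cm³/s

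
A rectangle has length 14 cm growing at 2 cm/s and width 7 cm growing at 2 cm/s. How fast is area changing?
42 cm²/s

A = lw
dA/dt = w·dl/dt + l·dw/dt = 7·2 + 14·2 = 42 cm²/s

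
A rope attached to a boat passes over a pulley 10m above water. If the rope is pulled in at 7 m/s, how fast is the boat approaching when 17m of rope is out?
17√21/9 ≈ 8.656 m/s

rope² = x² + 10²
x = √(17² - 10²) = 3√21
dx/dt = (rope/x) · d(rope)/dt = (17/(3√21)) · (-7) = -17√21/9 m/s
The boat approaches at 17√21/9 ≈ 8.656 m/s.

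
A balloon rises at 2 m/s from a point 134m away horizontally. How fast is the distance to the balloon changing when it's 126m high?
63√8458/4229 ≈ 1.37 m/s

z² = 134² + y²
z = √(134² + 126²) = 2√8458
dz/dt = y/z · dy/dt = 126/(2√8458) · 2 = 63√8458/4229 ≈ 1.37 m/s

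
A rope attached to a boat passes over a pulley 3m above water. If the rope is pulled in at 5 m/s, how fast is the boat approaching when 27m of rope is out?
9√5/4 ≈ 5.031 m/s

rope² = x² + 3²
x = √(27² - 3²) = 12√5
dx/dt = (rope/x) · d(rope)/dt = (27/(12√5)) · (-5) = -9√5/4 m/s
The boat approaches at 9√5/4 ≈ 5.031 m/s.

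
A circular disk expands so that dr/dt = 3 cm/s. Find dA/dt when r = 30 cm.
180π cm²/s

A = πr²
dA/dt = 2πr · dr/dt = 2π(30)(3) = 180π cm²/s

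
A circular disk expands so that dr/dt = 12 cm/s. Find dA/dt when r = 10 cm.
240π cm²/s

A = πr²
dA/dt = 2πr · dr/dt = 2π(10)(12) = 240π cm²/s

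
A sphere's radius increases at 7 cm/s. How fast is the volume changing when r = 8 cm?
1792π cm³/s

V = (4/3)πr³
dV/dt = dV/dr · dr/dt = 4πr² · 7
At r = 8: dV/dt = 1792π cm³/s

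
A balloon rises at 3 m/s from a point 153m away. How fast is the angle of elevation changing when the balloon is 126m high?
0.011684 rad/s

tan(θ) = y/153
sec²(θ) · dθ/dt = (1/153) · dy/dt
dθ/dt = cos²(θ)/153 · 3 = 153/(153² + 126²) · 3
dθ/dt = 0.011684 rad/s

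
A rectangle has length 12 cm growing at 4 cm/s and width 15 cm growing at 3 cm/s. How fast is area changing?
96 cm²/s

A = lw
dA/dt = w·dl/dt + l·dw/dt = 15·4 + 12·3 = 96 cm²/s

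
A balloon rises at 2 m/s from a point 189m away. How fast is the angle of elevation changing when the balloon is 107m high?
0.008014 rad/s

tan(θ) = y/189
sec²(θ) · dθ/dt = (1/189) · dy/dt
dθ/dt = cos²(θ)/189 · 2 = 189/(189² + 107²) · 2
dθ/dt = 0.008014 rad/s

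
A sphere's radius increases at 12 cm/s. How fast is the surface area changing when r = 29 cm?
2784π cm²/s

S = 4πr²
dS/dt = dS/dr · dr/dt = 8πr · 12
At r = 29: dS/dt = 2784π cm²/s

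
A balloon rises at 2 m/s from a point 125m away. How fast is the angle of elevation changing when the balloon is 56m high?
0.013326 rad/s

tan(θ) = y/125
sec²(θ) · dθ/dt = (1/125) · dy/dt
dθ/dt = cos²(θ)/125 · 2 = 125/(125² + 56²) · 2
dθ/dt = 0.013326 rad/s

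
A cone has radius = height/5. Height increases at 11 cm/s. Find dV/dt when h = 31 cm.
10571π/25 cm³/s

V = (1/3)π(h/5)²h = πh³/75
dV/dt = πh²/25 · 11
At h = 31: dV/dt = 10571π/25 cm³/s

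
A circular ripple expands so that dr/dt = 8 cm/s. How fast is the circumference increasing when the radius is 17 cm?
16π cm/s

C = 2πr
dC/dt = 2π · dr/dt = 2π · 8 = 16π cm/s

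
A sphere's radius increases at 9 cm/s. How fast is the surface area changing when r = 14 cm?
1008π cm²/s

S = 4πr²
dS/dt = dS/dr · dr/dt = 8πr · 9
At r = 14: dS/dt = 1008π cm²/s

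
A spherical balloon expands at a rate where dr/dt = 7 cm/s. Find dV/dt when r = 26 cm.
18928π cm³/s

V = (4/3)πr³
dV/dt = dV/dr · dr/dt = 4πr² · 7
At r = 26: dV/dt = 18928π cm³/s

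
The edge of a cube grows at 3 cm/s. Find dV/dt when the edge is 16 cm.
2304 cm³/s

V = s³
dV/dt = 3s² · ds/dt = 3·16²·3 = 2304 cm³/s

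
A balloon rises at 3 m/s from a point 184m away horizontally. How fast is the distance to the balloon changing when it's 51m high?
153√36457/36457 ≈ 0.8013 m/s

z² = 184² + y²
z = √(184² + 51²) = √36457
dz/dt = y/z · dy/dt = 51/√36457 · 3 = 153√36457/36457 ≈ 0.8013 m/s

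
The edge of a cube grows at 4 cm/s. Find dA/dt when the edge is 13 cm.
624 cm²/s

A = 6s²
dA/dt = 12s · ds/dt = 12·13·4 = 624 cm²/s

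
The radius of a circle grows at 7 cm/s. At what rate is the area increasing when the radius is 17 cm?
238π cm²/s

A = πr²
dA/dt = 2πr · dr/dt = 2π(17)(7) = 238π cm²/s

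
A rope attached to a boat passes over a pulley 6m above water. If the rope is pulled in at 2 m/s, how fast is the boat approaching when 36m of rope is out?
12√35/35 ≈ 2.028 m/s

rope² = x² + 6²
x = √(36² - 6²) = 6√35
dx/dt = (rope/x) · d(rope)/dt = (36/(6√35)) · (-2) = -12√35/35 m/s
The boat approaches at 12√35/35 ≈ 2.028 m/s.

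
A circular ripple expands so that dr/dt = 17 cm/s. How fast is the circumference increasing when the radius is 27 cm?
34π cm/s

C = 2πr
dC/dt = 2π · dr/dt = 2π · 17 = 34π cm/s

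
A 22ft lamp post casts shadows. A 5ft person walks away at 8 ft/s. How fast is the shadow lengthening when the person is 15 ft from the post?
40/17 ft/s

By similar triangles: 22/(x+s) = 5/s
Solving: s = 5x/17
ds/dt = 5/17 · dx/dt = 5/17 · 8 = 40/17 ft/s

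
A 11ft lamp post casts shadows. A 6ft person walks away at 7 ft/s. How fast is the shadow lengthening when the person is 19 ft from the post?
42/5 ft/s

By similar triangles: 11/(x+s) = 6/s
Solving: s = 6x/5
ds/dt = 6/5 · dx/dt = 6/5 · 7 = 42/5 ft/s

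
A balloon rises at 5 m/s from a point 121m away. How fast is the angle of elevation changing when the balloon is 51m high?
0.035089 rad/s

tan(θ) = y/121
sec²(θ) · dθ/dt = (1/121) · dy/dt
dθ/dt = cos²(θ)/121 · 5 = 121/(121² + 51²) · 5
dθ/dt = 0.035089 rad/s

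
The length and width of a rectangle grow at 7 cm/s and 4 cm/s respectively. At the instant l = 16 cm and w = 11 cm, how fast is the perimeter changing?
22 cm/s

P = 2(l + w)
dP/dt = 2(dl/dt + dw/dt) = 2(7 + 4) = 22 cm/s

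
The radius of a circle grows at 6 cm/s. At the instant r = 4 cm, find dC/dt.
12π cm/s

C = 2πr
dC/dt = 2π · dr/dt = 2π · 6 = 12π cm/s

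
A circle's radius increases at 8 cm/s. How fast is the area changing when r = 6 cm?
96π cm²/s

A = πr²
dA/dt = 2πr · dr/dt = 2π(6)(8) = 96π cm²/s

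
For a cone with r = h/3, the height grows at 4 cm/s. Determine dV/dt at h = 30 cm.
400π cm³/s

V = (1/3)π(h/3)²h = πh³/27
dV/dt = πh²/9 · 4
At h = 30: dV/dt = 400π cm³/s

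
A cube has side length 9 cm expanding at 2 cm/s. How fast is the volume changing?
486 cm³/s

V = s³
dV/dt = 3s² · ds/dt = 3·9²·2 = 486 cm³/s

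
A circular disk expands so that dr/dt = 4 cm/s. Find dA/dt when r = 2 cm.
16π cm²/s

A = πr²
dA/dt = 2πr · dr/dt = 2π(2)(4) = 16π cm²/s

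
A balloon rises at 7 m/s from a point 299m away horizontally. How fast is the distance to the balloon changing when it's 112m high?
784√101945/101945 ≈ 2.455 m/s

z² = 299² + y²
z = √(299² + 112²) = √101945
dz/dt = y/z · dy/dt = 112/√101945 · 7 = 784√101945/101945 ≈ 2.455 m/s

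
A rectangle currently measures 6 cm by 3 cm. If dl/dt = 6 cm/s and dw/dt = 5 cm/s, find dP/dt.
22 cm/s

P = 2(l + w)
dP/dt = 2(dl/dt + dw/dt) = 2(6 + 5) = 22 cm/s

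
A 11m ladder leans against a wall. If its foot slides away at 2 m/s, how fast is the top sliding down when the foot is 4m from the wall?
8√105/105 ≈ 0.7807 m/s

x² + y² = 11²
2x·dx/dt + 2y·dy/dt = 0
dy/dt = -x/y · dx/dt = -4/√105 · 2 = -8√105/105 m/s
The top is descending at 8√105/105 ≈ 0.7807 m/s.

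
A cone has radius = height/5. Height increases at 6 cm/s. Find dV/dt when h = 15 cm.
54π cm³/s

V = (1/3)π(h/5)²h = πh³/75
dV/dt = πh²/25 · 6
At h = 15: dV/dt = 54π cm³/s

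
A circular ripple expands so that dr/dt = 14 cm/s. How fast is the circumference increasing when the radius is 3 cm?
28π cm/s

C = 2πr
dC/dt = 2π · dr/dt = 2π · 14 = 28π cm/s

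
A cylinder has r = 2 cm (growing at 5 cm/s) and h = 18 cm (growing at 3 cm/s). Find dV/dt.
372π cm³/s

V = πr²h
dV/dt = 2πrh·dr/dt + πr²·dh/dt
= 2π(2)(18)(5) + π(2)²(3)
= 372π cm³/s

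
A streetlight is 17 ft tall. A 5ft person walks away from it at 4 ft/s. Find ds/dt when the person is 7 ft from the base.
5/3 ft/s

By similar triangles: 17/(x+s) = 5/s
Solving: s = 5x/12
ds/dt = 5/12 · dx/dt = 5/12 · 4 = 5/3 ft/s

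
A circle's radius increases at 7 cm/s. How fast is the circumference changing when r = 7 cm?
14π cm/s

C = 2πr
dC/dt = 2π · dr/dt = 2π · 7 = 14π cm/s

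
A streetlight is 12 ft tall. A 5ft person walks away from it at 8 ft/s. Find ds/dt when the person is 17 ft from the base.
40/7 ft/s

By similar triangles: 12/(x+s) = 5/s
Solving: s = 5x/7
ds/dt = 5/7 · dx/dt = 5/7 · 8 = 40/7 ft/s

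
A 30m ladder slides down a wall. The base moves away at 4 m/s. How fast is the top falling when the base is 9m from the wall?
12√91/91 ≈ 1.258 m/s

x² + y² = 30²
2x·dx/dt + 2y·dy/dt = 0
dy/dt = -x/y · dx/dt = -9/(3√91) · 4 = -12√91/91 m/s
The top is descending at 12√91/91 ≈ 1.258 m/s.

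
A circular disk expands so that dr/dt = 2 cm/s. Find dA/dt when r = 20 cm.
80π cm²/s

A = πr²
dA/dt = 2πr · dr/dt = 2π(20)(2) = 80π cm²/s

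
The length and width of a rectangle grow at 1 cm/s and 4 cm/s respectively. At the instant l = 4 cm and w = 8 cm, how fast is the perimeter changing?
10 cm/s

P = 2(l + w)
dP/dt = 2(dl/dt + dw/dt) = 2(1 + 4) = 10 cm/s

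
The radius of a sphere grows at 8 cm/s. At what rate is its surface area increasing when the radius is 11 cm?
704π cm²/s

S = 4πr²
dS/dt = dS/dr · dr/dt = 8πr · 8
At r = 11: dS/dt = 704π cm²/s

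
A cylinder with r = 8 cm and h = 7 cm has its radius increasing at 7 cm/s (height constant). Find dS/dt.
322π cm²/s

S = 2πrh + 2πr² (lateral + bases)
dS/dt = (2πh + 4πr)·dr/dt = (2π·7 + 4π·8)·7
= 322π cm²/s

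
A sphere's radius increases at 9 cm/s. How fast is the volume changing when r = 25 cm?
22500π cm³/s

V = (4/3)πr³
dV/dt = dV/dr · dr/dt = 4πr² · 9
At r = 25: dV/dt = 22500π cm³/s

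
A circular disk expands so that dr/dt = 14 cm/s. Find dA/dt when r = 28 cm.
784π cm²/s

A = πr²
dA/dt = 2πr · dr/dt = 2π(28)(14) = 784π cm²/s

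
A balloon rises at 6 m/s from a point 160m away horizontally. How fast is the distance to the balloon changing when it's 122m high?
366√10121/10121 ≈ 3.638 m/s

z² = 160² + y²
z = √(160² + 122²) = 2√10121
dz/dt = y/z · dy/dt = 122/(2√10121) · 6 = 366√10121/10121 ≈ 3.638 m/s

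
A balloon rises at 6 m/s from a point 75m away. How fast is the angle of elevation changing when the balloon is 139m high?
0.018039 rad/s

tan(θ) = y/75
sec²(θ) · dθ/dt = (1/75) · dy/dt
dθ/dt = cos²(θ)/75 · 6 = 75/(75² + 139²) · 6
dθ/dt = 0.018039 rad/s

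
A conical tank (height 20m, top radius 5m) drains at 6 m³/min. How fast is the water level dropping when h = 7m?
96/(49π) ≈ 0.6236 m/min

r/h = 5/20, so r = (1/4)h
V = (1/3)πr²h = (1/3)π((1/4)h)²h = (1/48)πh³
dV/dh = (1/16)πh²
dh/dt = (dV/dt)/(dV/dh) = -6/((1/16)π·7²) = -96/(49π) m/min
The level is dropping at 96/(49π) ≈ 0.6236 m/min.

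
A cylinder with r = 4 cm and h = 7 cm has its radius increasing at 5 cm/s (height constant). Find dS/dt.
150π cm²/s

S = 2πrh + 2πr² (lateral + bases)
dS/dt = (2πh + 4πr)·dr/dt = (2π·7 + 4π·4)·5
= 150π cm²/s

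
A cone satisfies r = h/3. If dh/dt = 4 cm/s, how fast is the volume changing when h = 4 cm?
64π/9 cm³/s

V = (1/3)π(h/3)²h = πh³/27
dV/dt = πh²/9 · 4
At h = 4: dV/dt = 64π/9 cm³/s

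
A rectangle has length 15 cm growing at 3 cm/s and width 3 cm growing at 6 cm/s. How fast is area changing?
99 cm²/s

A = lw
dA/dt = w·dl/dt + l·dw/dt = 3·3 + 15·6 = 99 cm²/s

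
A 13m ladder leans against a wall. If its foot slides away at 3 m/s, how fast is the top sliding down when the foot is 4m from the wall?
4√17/17 ≈ 0.9701 m/s

x² + y² = 13²
2x·dx/dt + 2y·dy/dt = 0
dy/dt = -x/y · dx/dt = -4/(3√17) · 3 = -4√17/17 m/s
The top is descending at 4√17/17 ≈ 0.9701 m/s.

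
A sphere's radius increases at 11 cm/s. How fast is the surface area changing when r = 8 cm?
704π cm²/s

S = 4πr²
dS/dt = dS/dr · dr/dt = 8πr · 11
At r = 8: dS/dt = 704π cm²/s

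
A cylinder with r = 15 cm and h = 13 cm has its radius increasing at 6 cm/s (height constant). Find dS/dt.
516π cm²/s

S = 2πrh + 2πr² (lateral + bases)
dS/dt = (2πh + 4πr)·dr/dt = (2π·13 + 4π·15)·6
= 516π cm²/s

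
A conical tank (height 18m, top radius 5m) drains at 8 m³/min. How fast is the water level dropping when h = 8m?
81/(50π) ≈ 0.5157 m/min

r/h = 5/18, so r = (5/18)h
V = (1/3)πr²h = (1/3)π((5/18)h)²h = (25/972)πh³
dV/dh = (25/324)πh²
dh/dt = (dV/dt)/(dV/dh) = -8/((25/324)π·8²) = -81/(50π) m/min
The level is dropping at 81/(50π) ≈ 0.5157 m/min.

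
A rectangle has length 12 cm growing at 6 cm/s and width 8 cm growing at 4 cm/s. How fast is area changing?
96 cm²/s

A = lw
dA/dt = w·dl/dt + l·dw/dt = 8·6 + 12·4 = 96 cm²/s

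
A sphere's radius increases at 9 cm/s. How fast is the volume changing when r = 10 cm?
3600π cm³/s

V = (4/3)πr³
dV/dt = dV/dr · dr/dt = 4πr² · 9
At r = 10: dV/dt = 3600π cm³/s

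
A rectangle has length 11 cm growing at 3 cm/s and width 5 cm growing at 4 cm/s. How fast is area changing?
59 cm²/s

A = lw
dA/dt = w·dl/dt + l·dw/dt = 5·3 + 11·4 = 59 cm²/s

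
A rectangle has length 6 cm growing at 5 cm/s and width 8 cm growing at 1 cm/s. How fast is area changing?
46 cm²/s

A = lw
dA/dt = w·dl/dt + l·dw/dt = 8·5 + 6·1 = 46 cm²/s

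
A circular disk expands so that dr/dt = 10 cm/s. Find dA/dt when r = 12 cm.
240π cm²/s

A = πr²
dA/dt = 2πr · dr/dt = 2π(12)(10) = 240π cm²/s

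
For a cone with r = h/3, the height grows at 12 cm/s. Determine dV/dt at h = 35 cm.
4900π/3 cm³/s

V = (1/3)π(h/3)²h = πh³/27
dV/dt = πh²/9 · 12
At h = 35: dV/dt = 4900π/3 cm³/s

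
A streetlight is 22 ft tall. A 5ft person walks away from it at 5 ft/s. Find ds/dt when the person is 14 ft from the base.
25/17 ft/s

By similar triangles: 22/(x+s) = 5/s
Solving: s = 5x/17
ds/dt = 5/17 · dx/dt = 5/17 · 5 = 25/17 ft/s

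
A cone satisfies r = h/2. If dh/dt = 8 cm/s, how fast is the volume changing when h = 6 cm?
72π cm³/s

V = (1/3)π(h/2)²h = πh³/12
dV/dt = πh²/4 · 8
At h = 6: dV/dt = 72π cm³/s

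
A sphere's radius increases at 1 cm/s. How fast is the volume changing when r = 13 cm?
676π cm³/s

V = (4/3)πr³
dV/dt = dV/dr · dr/dt = 4πr² · 1
At r = 13: dV/dt = 676π cm³/s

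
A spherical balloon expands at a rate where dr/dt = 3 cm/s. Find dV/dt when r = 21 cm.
5292π cm³/s

V = (4/3)πr³
dV/dt = dV/dr · dr/dt = 4πr² · 3
At r = 21: dV/dt = 5292π cm³/s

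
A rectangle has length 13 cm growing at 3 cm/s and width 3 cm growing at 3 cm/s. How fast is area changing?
48 cm²/s

A = lw
dA/dt = w·dl/dt + l·dw/dt = 3·3 + 13·3 = 48 cm²/s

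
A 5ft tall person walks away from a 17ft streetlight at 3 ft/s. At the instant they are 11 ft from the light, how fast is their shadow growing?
5/4 ft/s

By similar triangles: 17/(x+s) = 5/s
Solving: s = 5x/12
ds/dt = 5/12 · dx/dt = 5/12 · 3 = 5/4 ft/s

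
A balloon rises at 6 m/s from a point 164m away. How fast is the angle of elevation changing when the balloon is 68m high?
0.031218 rad/s

tan(θ) = y/164
sec²(θ) · dθ/dt = (1/164) · dy/dt
dθ/dt = cos²(θ)/164 · 6 = 164/(164² + 68²) · 6
dθ/dt = 0.031218 rad/s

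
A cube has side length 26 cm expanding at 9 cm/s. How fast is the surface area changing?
2808 cm²/s

A = 6s²
dA/dt = 12s · ds/dt = 12·26·9 = 2808 cm²/s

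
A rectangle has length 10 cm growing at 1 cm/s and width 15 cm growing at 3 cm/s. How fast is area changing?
45 cm²/s

A = lw
dA/dt = w·dl/dt + l·dw/dt = 15·1 + 10·3 = 45 cm²/s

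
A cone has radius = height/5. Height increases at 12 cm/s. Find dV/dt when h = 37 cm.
16428π/25 cm³/s

V = (1/3)π(h/5)²h = πh³/75
dV/dt = πh²/25 · 12
At h = 37: dV/dt = 16428π/25 cm³/s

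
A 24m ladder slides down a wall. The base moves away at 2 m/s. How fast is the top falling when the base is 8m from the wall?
√2/2 ≈ 0.7071 m/s

x² + y² = 24²
2x·dx/dt + 2y·dy/dt = 0
dy/dt = -x/y · dx/dt = -8/(16√2) · 2 = -√2/2 m/s
The top is descending at √2/2 ≈ 0.7071 m/s.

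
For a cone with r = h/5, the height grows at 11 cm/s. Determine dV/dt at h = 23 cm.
5819π/25 cm³/s

V = (1/3)π(h/5)²h = πh³/75
dV/dt = πh²/25 · 11
At h = 23: dV/dt = 5819π/25 cm³/s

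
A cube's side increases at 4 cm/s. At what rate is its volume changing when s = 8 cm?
768 cm³/s

V = s³
dV/dt = 3s² · ds/dt = 3·8²·4 = 768 cm³/s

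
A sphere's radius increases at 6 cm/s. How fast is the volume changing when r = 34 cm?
27744π cm³/s

V = (4/3)πr³
dV/dt = dV/dr · dr/dt = 4πr² · 6
At r = 34: dV/dt = 27744π cm³/s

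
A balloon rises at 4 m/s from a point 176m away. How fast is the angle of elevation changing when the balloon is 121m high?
0.015433 rad/s

tan(θ) = y/176
sec²(θ) · dθ/dt = (1/176) · dy/dt
dθ/dt = cos²(θ)/176 · 4 = 176/(176² + 121²) · 4
dθ/dt = 0.015433 rad/s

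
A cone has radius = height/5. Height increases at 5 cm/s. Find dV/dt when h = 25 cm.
125π cm³/s

V = (1/3)π(h/5)²h = πh³/75
dV/dt = πh²/25 · 5
At h = 25: dV/dt = 125π cm³/s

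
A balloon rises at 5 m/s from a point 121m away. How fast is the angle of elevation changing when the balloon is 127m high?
0.019662 rad/s

tan(θ) = y/121
sec²(θ) · dθ/dt = (1/121) · dy/dt
dθ/dt = cos²(θ)/121 · 5 = 121/(121² + 127²) · 5
dθ/dt = 0.019662 rad/s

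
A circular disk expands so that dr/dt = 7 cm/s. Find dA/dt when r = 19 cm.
266π cm²/s

A = πr²
dA/dt = 2πr · dr/dt = 2π(19)(7) = 266π cm²/s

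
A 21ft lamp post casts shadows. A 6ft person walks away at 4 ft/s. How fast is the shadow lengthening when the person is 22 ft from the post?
8/5 ft/s

By similar triangles: 21/(x+s) = 6/s
Solving: s = 6x/15
ds/dt = 6/15 · dx/dt = 2/5 · 4 = 8/5 ft/s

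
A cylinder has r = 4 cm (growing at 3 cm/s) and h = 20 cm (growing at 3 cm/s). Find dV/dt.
528π cm³/s

V = πr²h
dV/dt = 2πrh·dr/dt + πr²·dh/dt
= 2π(4)(20)(3) + π(4)²(3)
= 528π cm³/s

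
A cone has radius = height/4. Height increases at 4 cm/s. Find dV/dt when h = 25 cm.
625π/4 cm³/s

V = (1/3)π(h/4)²h = πh³/48
dV/dt = πh²/16 · 4
At h = 25: dV/dt = 625π/4 cm³/s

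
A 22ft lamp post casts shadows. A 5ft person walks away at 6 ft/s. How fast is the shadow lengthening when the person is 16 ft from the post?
30/17 ft/s

By similar triangles: 22/(x+s) = 5/s
Solving: s = 5x/17
ds/dt = 5/17 · dx/dt = 5/17 · 6 = 30/17 ft/s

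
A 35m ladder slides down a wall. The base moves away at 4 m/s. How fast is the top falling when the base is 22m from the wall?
88√741/741 ≈ 3.233 m/s

x² + y² = 35²
2x·dx/dt + 2y·dy/dt = 0
dy/dt = -x/y · dx/dt = -22/√741 · 4 = -88√741/741 m/s
The top is descending at 88√741/741 ≈ 3.233 m/s.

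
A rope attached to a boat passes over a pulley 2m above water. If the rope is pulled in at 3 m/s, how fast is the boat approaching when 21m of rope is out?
63√437/437 ≈ 3.014 m/s

rope² = x² + 2²
x = √(21² - 2²) = √437
dx/dt = (rope/x) · d(rope)/dt = (21/√437) · (-3) = -63√437/437 m/s
The boat approaches at 63√437/437 ≈ 3.014 m/s.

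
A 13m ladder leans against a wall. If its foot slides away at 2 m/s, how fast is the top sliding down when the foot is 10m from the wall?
20√69/69 ≈ 2.408 m/s

x² + y² = 13²
2x·dx/dt + 2y·dy/dt = 0
dy/dt = -x/y · dx/dt = -10/√69 · 2 = -20√69/69 m/s
The top is descending at 20√69/69 ≈ 2.408 m/s.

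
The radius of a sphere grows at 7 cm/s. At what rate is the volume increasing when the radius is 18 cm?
9072π cm³/s

V = (4/3)πr³
dV/dt = dV/dr · dr/dt = 4πr² · 7
At r = 18: dV/dt = 9072π cm³/s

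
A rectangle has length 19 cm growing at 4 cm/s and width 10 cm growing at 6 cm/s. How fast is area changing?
154 cm²/s

A = lw
dA/dt = w·dl/dt + l·dw/dt = 10·4 + 19·6 = 154 cm²/s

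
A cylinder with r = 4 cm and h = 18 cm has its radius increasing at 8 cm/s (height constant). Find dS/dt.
416π cm²/s

S = 2πrh + 2πr² (lateral + bases)
dS/dt = (2πh + 4πr)·dr/dt = (2π·18 + 4π·4)·8
= 416π cm²/s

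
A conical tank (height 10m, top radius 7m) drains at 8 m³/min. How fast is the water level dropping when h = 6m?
200/(441π) ≈ 0.1444 m/min

r/h = 7/10, so r = (7/10)h
V = (1/3)πr²h = (1/3)π((7/10)h)²h = (49/300)πh³
dV/dh = (49/100)πh²
dh/dt = (dV/dt)/(dV/dh) = -8/((49/100)π·6²) = -200/(441π) m/min
The level is dropping at 200/(441π) ≈ 0.1444 m/min.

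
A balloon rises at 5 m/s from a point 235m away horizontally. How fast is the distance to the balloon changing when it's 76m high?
380√61001/61001 ≈ 1.539 m/s

z² = 235² + y²
z = √(235² + 76²) = √61001
dz/dt = y/z · dy/dt = 76/√61001 · 5 = 380√61001/61001 ≈ 1.539 m/s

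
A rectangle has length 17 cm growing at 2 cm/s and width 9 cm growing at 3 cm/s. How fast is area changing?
69 cm²/s

A = lw
dA/dt = w·dl/dt + l·dw/dt = 9·2 + 17·3 = 69 cm²/s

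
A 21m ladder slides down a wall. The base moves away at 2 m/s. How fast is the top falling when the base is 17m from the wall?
17√38/38 ≈ 2.758 m/s

x² + y² = 21²
2x·dx/dt + 2y·dy/dt = 0
dy/dt = -x/y · dx/dt = -17/(2√38) · 2 = -17√38/38 m/s
The top is descending at 17√38/38 ≈ 2.758 m/s.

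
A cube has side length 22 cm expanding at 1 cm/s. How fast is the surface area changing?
264 cm²/s

A = 6s²
dA/dt = 12s · ds/dt = 12·22·1 = 264 cm²/s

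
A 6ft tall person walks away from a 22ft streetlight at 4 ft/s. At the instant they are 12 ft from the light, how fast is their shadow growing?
3/2 ft/s

By similar triangles: 22/(x+s) = 6/s
Solving: s = 6x/16
ds/dt = 6/16 · dx/dt = 3/8 · 4 = 3/2 ft/s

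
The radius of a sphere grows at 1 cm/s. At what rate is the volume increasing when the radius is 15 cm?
900π cm³/s

V = (4/3)πr³
dV/dt = dV/dr · dr/dt = 4πr² · 1
At r = 15: dV/dt = 900π cm³/s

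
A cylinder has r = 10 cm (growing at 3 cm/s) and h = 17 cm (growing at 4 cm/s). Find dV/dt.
1420π cm³/s

V = πr²h
dV/dt = 2πrh·dr/dt + πr²·dh/dt
= 2π(10)(17)(3) + π(10)²(4)
= 1420π cm³/s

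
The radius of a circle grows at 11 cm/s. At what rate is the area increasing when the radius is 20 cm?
440π cm²/s

A = πr²
dA/dt = 2πr · dr/dt = 2π(20)(11) = 440π cm²/s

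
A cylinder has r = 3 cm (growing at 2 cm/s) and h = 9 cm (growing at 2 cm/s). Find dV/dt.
126π cm³/s

V = πr²h
dV/dt = 2πrh·dr/dt + πr²·dh/dt
= 2π(3)(9)(2) + π(3)²(2)
= 126π cm³/s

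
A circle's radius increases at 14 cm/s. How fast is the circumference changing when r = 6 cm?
28π cm/s

C = 2πr
dC/dt = 2π · dr/dt = 2π · 14 = 28π cm/s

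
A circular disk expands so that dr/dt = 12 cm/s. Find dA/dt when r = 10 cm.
240π cm²/s

A = πr²
dA/dt = 2πr · dr/dt = 2π(10)(12) = 240π cm²/s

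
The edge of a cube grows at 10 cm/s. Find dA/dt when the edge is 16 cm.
1920 cm²/s

A = 6s²
dA/dt = 12s · ds/dt = 12·16·10 = 1920 cm²/s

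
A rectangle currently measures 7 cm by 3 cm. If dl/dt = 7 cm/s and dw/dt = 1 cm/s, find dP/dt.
16 cm/s

P = 2(l + w)
dP/dt = 2(dl/dt + dw/dt) = 2(7 + 1) = 16 cm/s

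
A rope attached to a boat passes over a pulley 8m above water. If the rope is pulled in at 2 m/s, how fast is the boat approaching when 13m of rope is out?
26√105/105 ≈ 2.537 m/s

rope² = x² + 8²
x = √(13² - 8²) = √105
dx/dt = (rope/x) · d(rope)/dt = (13/√105) · (-2) = -26√105/105 m/s
The boat approaches at 26√105/105 ≈ 2.537 m/s.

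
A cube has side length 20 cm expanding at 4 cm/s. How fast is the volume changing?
4800 cm³/s

V = s³
dV/dt = 3s² · ds/dt = 3·20²·4 = 4800 cm³/s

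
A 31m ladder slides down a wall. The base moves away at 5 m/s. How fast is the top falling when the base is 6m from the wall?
6√37/37 ≈ 0.9864 m/s

x² + y² = 31²
2x·dx/dt + 2y·dy/dt = 0
dy/dt = -x/y · dx/dt = -6/(5√37) · 5 = -6√37/37 m/s
The top is descending at 6√37/37 ≈ 0.9864 m/s.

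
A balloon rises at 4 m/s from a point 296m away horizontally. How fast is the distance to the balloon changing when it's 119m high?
476√101777/101777 ≈ 1.492 m/s

z² = 296² + y²
z = √(296² + 119²) = √101777
dz/dt = y/z · dy/dt = 119/√101777 · 4 = 476√101777/101777 ≈ 1.492 m/s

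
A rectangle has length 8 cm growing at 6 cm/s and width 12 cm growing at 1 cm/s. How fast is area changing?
80 cm²/s

A = lw
dA/dt = w·dl/dt + l·dw/dt = 12·6 + 8·1 = 80 cm²/s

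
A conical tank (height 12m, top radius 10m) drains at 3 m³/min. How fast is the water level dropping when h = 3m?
12/(25π) ≈ 0.1528 m/min

r/h = 10/12, so r = (5/6)h
V = (1/3)πr²h = (1/3)π((5/6)h)²h = (25/108)πh³
dV/dh = (25/36)πh²
dh/dt = (dV/dt)/(dV/dh) = -3/((25/36)π·3²) = -12/(25π) m/min
The level is dropping at 12/(25π) ≈ 0.1528 m/min.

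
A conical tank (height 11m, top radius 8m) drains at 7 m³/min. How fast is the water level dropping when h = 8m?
847/(4096π) ≈ 0.06582 m/min

r/h = 8/11, so r = (8/11)h
V = (1/3)πr²h = (1/3)π((8/11)h)²h = (64/363)πh³
dV/dh = (64/121)πh²
dh/dt = (dV/dt)/(dV/dh) = -7/((64/121)π·8²) = -847/(4096π) m/min
The level is dropping at 847/(4096π) ≈ 0.06582 m/min.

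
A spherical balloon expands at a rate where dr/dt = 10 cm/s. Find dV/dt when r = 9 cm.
3240π cm³/s

V = (4/3)πr³
dV/dt = dV/dr · dr/dt = 4πr² · 10
At r = 9: dV/dt = 3240π cm³/s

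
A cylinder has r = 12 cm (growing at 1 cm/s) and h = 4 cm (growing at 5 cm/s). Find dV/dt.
816π cm³/s

V = πr²h
dV/dt = 2πrh·dr/dt + πr²·dh/dt
= 2π(12)(4)(1) + π(12)²(5)
= 816π cm³/s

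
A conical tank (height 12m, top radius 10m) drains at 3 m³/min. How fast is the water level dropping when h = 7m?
108/(1225π) ≈ 0.02806 m/min

r/h = 10/12, so r = (5/6)h
V = (1/3)πr²h = (1/3)π((5/6)h)²h = (25/108)πh³
dV/dh = (25/36)πh²
dh/dt = (dV/dt)/(dV/dh) = -3/((25/36)π·7²) = -108/(1225π) m/min
The level is dropping at 108/(1225π) ≈ 0.02806 m/min.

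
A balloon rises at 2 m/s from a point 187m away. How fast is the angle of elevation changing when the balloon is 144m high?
0.006714 rad/s

tan(θ) = y/187
sec²(θ) · dθ/dt = (1/187) · dy/dt
dθ/dt = cos²(θ)/187 · 2 = 187/(187² + 144²) · 2
dθ/dt = 0.006714 rad/s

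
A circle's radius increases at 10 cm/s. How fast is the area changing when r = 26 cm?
520π cm²/s

A = πr²
dA/dt = 2πr · dr/dt = 2π(26)(10) = 520π cm²/s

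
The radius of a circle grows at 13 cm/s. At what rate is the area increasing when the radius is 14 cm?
364π cm²/s

A = πr²
dA/dt = 2πr · dr/dt = 2π(14)(13) = 364π cm²/s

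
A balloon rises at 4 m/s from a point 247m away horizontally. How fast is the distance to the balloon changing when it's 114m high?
24√205/205 ≈ 1.676 m/s

z² = 247² + y²
z = √(247² + 114²) = 19√205
dz/dt = y/z · dy/dt = 114/(19√205) · 4 = 24√205/205 ≈ 1.676 m/s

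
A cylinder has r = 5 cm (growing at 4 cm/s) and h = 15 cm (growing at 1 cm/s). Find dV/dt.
625π cm³/s

V = πr²h
dV/dt = 2πrh·dr/dt + πr²·dh/dt
= 2π(5)(15)(4) + π(5)²(1)
= 625π cm³/s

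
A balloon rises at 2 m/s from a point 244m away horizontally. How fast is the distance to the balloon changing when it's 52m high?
13√3890/1945 ≈ 0.4169 m/s

z² = 244² + y²
z = √(244² + 52²) = 4√3890
dz/dt = y/z · dy/dt = 52/(4√3890) · 2 = 13√3890/1945 ≈ 0.4169 m/s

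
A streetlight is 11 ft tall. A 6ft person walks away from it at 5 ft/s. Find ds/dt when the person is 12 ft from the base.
6 ft/s

By similar triangles: 11/(x+s) = 6/s
Solving: s = 6x/5
ds/dt = 6/5 · dx/dt = 6/5 · 5 = 6 ft/s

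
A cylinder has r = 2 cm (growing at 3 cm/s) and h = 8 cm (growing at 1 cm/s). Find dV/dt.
100π cm³/s

V = πr²h
dV/dt = 2πrh·dr/dt + πr²·dh/dt
= 2π(2)(8)(3) + π(2)²(1)
= 100π cm³/s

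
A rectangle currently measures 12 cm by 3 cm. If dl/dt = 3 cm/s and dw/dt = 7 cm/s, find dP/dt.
20 cm/s

P = 2(l + w)
dP/dt = 2(dl/dt + dw/dt) = 2(3 + 7) = 20 cm/s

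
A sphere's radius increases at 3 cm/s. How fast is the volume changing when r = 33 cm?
13068π cm³/s

V = (4/3)πr³
dV/dt = dV/dr · dr/dt = 4πr² · 3
At r = 33: dV/dt = 13068π cm³/s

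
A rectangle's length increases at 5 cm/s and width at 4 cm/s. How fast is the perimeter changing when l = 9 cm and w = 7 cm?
18 cm/s

P = 2(l + w)
dP/dt = 2(dl/dt + dw/dt) = 2(5 + 4) = 18 cm/s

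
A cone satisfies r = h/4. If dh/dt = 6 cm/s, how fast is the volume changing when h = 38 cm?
1083π/2 cm³/s

V = (1/3)π(h/4)²h = πh³/48
dV/dt = πh²/16 · 6
At h = 38: dV/dt = 1083π/2 cm³/s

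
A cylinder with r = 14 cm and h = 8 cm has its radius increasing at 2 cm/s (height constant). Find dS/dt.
144π cm²/s

S = 2πrh + 2πr² (lateral + bases)
dS/dt = (2πh + 4πr)·dr/dt = (2π·8 + 4π·14)·2
= 144π cm²/s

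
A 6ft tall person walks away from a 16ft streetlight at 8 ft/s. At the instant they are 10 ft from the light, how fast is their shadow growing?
24/5 ft/s

By similar triangles: 16/(x+s) = 6/s
Solving: s = 6x/10
ds/dt = 6/10 · dx/dt = 3/5 · 8 = 24/5 ft/s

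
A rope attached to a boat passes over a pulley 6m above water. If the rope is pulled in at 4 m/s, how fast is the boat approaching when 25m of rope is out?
100√589/589 ≈ 4.12 m/s

rope² = x² + 6²
x = √(25² - 6²) = √589
dx/dt = (rope/x) · d(rope)/dt = (25/√589) · (-4) = -100√589/589 m/s
The boat approaches at 100√589/589 ≈ 4.12 m/s.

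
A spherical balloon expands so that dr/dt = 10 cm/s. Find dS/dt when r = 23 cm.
1840π cm²/s

S = 4πr²
dS/dt = dS/dr · dr/dt = 8πr · 10
At r = 23: dS/dt = 1840π cm²/s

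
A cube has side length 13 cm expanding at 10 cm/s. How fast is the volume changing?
5070 cm³/s

V = s³
dV/dt = 3s² · ds/dt = 3·13²·10 = 5070 cm³/s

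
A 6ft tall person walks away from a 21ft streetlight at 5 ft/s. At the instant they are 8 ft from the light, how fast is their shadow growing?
2 ft/s

By similar triangles: 21/(x+s) = 6/s
Solving: s = 6x/15
ds/dt = 6/15 · dx/dt = 2/5 · 5 = 2 ft/s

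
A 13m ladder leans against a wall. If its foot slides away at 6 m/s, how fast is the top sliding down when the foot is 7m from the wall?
7√30/10 ≈ 3.834 m/s

x² + y² = 13²
2x·dx/dt + 2y·dy/dt = 0
dy/dt = -x/y · dx/dt = -7/(2√30) · 6 = -7√30/10 m/s
The top is descending at 7√30/10 ≈ 3.834 m/s.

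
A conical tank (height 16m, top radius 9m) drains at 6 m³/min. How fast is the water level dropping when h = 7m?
512/(1323π) ≈ 0.1232 m/min

r/h = 9/16, so r = (9/16)h
V = (1/3)πr²h = (1/3)π((9/16)h)²h = (27/256)πh³
dV/dh = (81/256)πh²
dh/dt = (dV/dt)/(dV/dh) = -6/((81/256)π·7²) = -512/(1323π) m/min
The level is dropping at 512/(1323π) ≈ 0.1232 m/min.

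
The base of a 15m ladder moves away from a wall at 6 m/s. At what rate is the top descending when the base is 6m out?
4√21/7 ≈ 2.619 m/s

x² + y² = 15²
2x·dx/dt + 2y·dy/dt = 0
dy/dt = -x/y · dx/dt = -6/(3√21) · 6 = -4√21/7 m/s
The top is descending at 4√21/7 ≈ 2.619 m/s.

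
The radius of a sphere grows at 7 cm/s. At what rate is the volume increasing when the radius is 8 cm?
1792π cm³/s

V = (4/3)πr³
dV/dt = dV/dr · dr/dt = 4πr² · 7
At r = 8: dV/dt = 1792π cm³/s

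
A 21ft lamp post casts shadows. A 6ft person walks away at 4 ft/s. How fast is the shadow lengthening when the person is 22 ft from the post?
8/5 ft/s

By similar triangles: 21/(x+s) = 6/s
Solving: s = 6x/15
ds/dt = 6/15 · dx/dt = 2/5 · 4 = 8/5 ft/s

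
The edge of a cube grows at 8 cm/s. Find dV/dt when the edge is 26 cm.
16224 cm³/s

V = s³
dV/dt = 3s² · ds/dt = 3·26²·8 = 16224 cm³/s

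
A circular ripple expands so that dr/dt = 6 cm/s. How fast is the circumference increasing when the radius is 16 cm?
12π cm/s

C = 2πr
dC/dt = 2π · dr/dt = 2π · 6 = 12π cm/s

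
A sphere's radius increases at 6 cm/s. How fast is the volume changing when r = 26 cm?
16224π cm³/s

V = (4/3)πr³
dV/dt = dV/dr · dr/dt = 4πr² · 6
At r = 26: dV/dt = 16224π cm³/s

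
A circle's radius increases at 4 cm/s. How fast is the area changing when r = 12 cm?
96π cm²/s

A = πr²
dA/dt = 2πr · dr/dt = 2π(12)(4) = 96π cm²/s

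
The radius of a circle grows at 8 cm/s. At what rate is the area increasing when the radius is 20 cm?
320π cm²/s

A = πr²
dA/dt = 2πr · dr/dt = 2π(20)(8) = 320π cm²/s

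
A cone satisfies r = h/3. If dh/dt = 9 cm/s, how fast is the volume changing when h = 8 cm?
64π cm³/s

V = (1/3)π(h/3)²h = πh³/27
dV/dt = πh²/9 · 9
At h = 8: dV/dt = 64π cm³/s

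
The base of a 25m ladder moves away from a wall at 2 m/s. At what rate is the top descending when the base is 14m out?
28√429/429 ≈ 1.352 m/s

x² + y² = 25²
2x·dx/dt + 2y·dy/dt = 0
dy/dt = -x/y · dx/dt = -14/√429 · 2 = -28√429/429 m/s
The top is descending at 28√429/429 ≈ 1.352 m/s.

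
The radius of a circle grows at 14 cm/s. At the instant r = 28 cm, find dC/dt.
28π cm/s

C = 2πr
dC/dt = 2π · dr/dt = 2π · 14 = 28π cm/s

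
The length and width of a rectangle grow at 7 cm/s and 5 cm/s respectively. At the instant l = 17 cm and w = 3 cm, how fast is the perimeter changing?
24 cm/s

P = 2(l + w)
dP/dt = 2(dl/dt + dw/dt) = 2(7 + 5) = 24 cm/s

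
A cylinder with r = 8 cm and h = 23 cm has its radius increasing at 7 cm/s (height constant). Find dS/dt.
546π cm²/s

S = 2πrh + 2πr² (lateral + bases)
dS/dt = (2πh + 4πr)·dr/dt = (2π·23 + 4π·8)·7
= 546π cm²/s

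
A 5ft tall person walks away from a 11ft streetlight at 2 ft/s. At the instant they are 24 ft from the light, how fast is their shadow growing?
5/3 ft/s

By similar triangles: 11/(x+s) = 5/s
Solving: s = 5x/6
ds/dt = 5/6 · dx/dt = 5/6 · 2 = 5/3 ft/s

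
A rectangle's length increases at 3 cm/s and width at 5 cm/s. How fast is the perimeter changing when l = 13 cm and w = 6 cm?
16 cm/s

P = 2(l + w)
dP/dt = 2(dl/dt + dw/dt) = 2(3 + 5) = 16 cm/s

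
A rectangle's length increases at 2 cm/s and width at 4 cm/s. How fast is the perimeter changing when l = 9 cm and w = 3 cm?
12 cm/s

P = 2(l + w)
dP/dt = 2(dl/dt + dw/dt) = 2(2 + 4) = 12 cm/s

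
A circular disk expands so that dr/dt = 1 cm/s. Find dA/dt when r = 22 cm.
44π cm²/s

A = πr²
dA/dt = 2πr · dr/dt = 2π(22)(1) = 44π cm²/s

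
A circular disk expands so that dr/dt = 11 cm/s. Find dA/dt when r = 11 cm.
242π cm²/s

A = πr²
dA/dt = 2πr · dr/dt = 2π(11)(11) = 242π cm²/s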